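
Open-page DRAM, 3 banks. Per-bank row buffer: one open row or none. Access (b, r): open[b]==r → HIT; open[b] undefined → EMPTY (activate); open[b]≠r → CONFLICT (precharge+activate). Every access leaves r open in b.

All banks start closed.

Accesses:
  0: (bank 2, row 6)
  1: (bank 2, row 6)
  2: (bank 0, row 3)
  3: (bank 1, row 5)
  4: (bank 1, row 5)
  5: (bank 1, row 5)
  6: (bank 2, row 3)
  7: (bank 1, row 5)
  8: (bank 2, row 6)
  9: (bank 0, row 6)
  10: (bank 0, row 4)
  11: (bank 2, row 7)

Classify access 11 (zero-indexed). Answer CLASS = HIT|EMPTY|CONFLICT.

CLASS = CONFLICT

#0 (2,6) E
#1 (2,6) H  (was 6)
#2 (0,3) E
#3 (1,5) E
#4 (1,5) H  (was 5)
#5 (1,5) H  (was 5)
#6 (2,3) C  (was 6)
#7 (1,5) H  (was 5)
#8 (2,6) C  (was 3)
#9 (0,6) C  (was 3)
#10 (0,4) C  (was 6)
#11 (2,7) C  (was 6)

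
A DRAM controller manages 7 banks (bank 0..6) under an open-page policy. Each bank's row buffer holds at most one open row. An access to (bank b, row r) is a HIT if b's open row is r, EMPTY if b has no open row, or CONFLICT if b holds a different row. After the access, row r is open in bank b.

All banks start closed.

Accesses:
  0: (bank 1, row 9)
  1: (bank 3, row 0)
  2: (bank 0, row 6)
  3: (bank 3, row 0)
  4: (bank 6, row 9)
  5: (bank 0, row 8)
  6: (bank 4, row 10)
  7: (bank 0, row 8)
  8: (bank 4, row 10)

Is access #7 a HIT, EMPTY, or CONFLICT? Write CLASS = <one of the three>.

0: bank 1 row 9 — prev None → EMPTY
1: bank 3 row 0 — prev None → EMPTY
2: bank 0 row 6 — prev None → EMPTY
3: bank 3 row 0 — prev 0 → HIT
4: bank 6 row 9 — prev None → EMPTY
5: bank 0 row 8 — prev 6 → CONFLICT
6: bank 4 row 10 — prev None → EMPTY
7: bank 0 row 8 — prev 8 → HIT
8: bank 4 row 10 — prev 10 → HIT

CLASS = HIT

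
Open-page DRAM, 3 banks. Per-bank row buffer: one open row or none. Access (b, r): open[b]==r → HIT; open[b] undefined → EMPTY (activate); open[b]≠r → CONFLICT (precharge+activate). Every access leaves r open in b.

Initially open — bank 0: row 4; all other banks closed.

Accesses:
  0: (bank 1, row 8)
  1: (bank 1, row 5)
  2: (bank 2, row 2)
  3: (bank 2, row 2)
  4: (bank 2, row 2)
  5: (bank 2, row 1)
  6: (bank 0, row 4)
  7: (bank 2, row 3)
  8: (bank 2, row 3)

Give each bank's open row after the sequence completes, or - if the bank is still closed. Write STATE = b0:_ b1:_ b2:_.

#0 (1,8) E
#1 (1,5) C  (was 8)
#2 (2,2) E
#3 (2,2) H  (was 2)
#4 (2,2) H  (was 2)
#5 (2,1) C  (was 2)
#6 (0,4) H  (was 4)
#7 (2,3) C  (was 1)
#8 (2,3) H  (was 3)

STATE = b0:4 b1:5 b2:3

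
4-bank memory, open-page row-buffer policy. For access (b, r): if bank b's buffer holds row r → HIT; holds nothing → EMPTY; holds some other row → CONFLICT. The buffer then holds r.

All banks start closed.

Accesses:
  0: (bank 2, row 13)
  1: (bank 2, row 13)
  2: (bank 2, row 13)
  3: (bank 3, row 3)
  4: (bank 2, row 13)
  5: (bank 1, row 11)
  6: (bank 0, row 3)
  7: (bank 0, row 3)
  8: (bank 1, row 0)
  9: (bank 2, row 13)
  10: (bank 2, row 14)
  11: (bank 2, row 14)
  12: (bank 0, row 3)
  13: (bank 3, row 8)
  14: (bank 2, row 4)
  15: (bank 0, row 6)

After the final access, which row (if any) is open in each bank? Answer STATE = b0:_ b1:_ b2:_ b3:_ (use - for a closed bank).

STATE = b0:6 b1:0 b2:4 b3:8

  [0] b2 r13: no row ⇒ E
  [1] b2 r13: had r13 ⇒ H
  [2] b2 r13: had r13 ⇒ H
  [3] b3 r3: no row ⇒ E
  [4] b2 r13: had r13 ⇒ H
  [5] b1 r11: no row ⇒ E
  [6] b0 r3: no row ⇒ E
  [7] b0 r3: had r3 ⇒ H
  [8] b1 r0: had r11 ⇒ C
  [9] b2 r13: had r13 ⇒ H
  [10] b2 r14: had r13 ⇒ C
  [11] b2 r14: had r14 ⇒ H
  [12] b0 r3: had r3 ⇒ H
  [13] b3 r8: had r3 ⇒ C
  [14] b2 r4: had r14 ⇒ C
  [15] b0 r6: had r3 ⇒ C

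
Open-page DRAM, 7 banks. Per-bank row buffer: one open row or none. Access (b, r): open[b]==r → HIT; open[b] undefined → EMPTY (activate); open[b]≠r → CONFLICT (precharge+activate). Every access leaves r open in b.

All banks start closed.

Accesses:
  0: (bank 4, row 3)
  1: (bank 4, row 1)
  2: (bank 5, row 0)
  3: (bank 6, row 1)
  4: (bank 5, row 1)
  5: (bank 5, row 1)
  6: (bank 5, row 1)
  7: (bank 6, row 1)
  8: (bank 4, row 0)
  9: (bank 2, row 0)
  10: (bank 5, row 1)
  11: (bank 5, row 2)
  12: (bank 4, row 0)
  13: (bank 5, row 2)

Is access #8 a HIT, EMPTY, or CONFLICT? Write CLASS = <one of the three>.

0: bank 4 row 3 — prev None → EMPTY
1: bank 4 row 1 — prev 3 → CONFLICT
2: bank 5 row 0 — prev None → EMPTY
3: bank 6 row 1 — prev None → EMPTY
4: bank 5 row 1 — prev 0 → CONFLICT
5: bank 5 row 1 — prev 1 → HIT
6: bank 5 row 1 — prev 1 → HIT
7: bank 6 row 1 — prev 1 → HIT
8: bank 4 row 0 — prev 1 → CONFLICT
9: bank 2 row 0 — prev None → EMPTY
10: bank 5 row 1 — prev 1 → HIT
11: bank 5 row 2 — prev 1 → CONFLICT
12: bank 4 row 0 — prev 0 → HIT
13: bank 5 row 2 — prev 2 → HIT

CLASS = CONFLICT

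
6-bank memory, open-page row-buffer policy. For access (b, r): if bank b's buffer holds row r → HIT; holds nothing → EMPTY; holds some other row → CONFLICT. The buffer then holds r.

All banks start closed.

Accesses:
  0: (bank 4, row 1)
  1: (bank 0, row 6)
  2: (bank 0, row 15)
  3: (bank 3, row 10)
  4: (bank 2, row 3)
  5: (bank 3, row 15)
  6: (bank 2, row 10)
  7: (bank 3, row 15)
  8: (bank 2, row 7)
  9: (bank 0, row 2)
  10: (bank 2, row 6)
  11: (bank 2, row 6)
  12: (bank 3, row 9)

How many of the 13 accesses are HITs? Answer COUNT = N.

COUNT = 2

  [0] b4 r1: no row ⇒ E
  [1] b0 r6: no row ⇒ E
  [2] b0 r15: had r6 ⇒ C
  [3] b3 r10: no row ⇒ E
  [4] b2 r3: no row ⇒ E
  [5] b3 r15: had r10 ⇒ C
  [6] b2 r10: had r3 ⇒ C
  [7] b3 r15: had r15 ⇒ H
  [8] b2 r7: had r10 ⇒ C
  [9] b0 r2: had r15 ⇒ C
  [10] b2 r6: had r7 ⇒ C
  [11] b2 r6: had r6 ⇒ H
  [12] b3 r9: had r15 ⇒ C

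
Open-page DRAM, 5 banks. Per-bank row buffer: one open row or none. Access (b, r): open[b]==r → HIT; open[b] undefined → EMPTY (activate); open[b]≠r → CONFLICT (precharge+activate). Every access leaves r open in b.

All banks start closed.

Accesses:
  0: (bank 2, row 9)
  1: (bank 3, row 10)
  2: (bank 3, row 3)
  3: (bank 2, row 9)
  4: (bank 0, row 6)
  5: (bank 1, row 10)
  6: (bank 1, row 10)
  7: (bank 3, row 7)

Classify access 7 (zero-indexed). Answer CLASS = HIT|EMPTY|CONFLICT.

CLASS = CONFLICT

  [0] b2 r9: no row ⇒ E
  [1] b3 r10: no row ⇒ E
  [2] b3 r3: had r10 ⇒ C
  [3] b2 r9: had r9 ⇒ H
  [4] b0 r6: no row ⇒ E
  [5] b1 r10: no row ⇒ E
  [6] b1 r10: had r10 ⇒ H
  [7] b3 r7: had r3 ⇒ C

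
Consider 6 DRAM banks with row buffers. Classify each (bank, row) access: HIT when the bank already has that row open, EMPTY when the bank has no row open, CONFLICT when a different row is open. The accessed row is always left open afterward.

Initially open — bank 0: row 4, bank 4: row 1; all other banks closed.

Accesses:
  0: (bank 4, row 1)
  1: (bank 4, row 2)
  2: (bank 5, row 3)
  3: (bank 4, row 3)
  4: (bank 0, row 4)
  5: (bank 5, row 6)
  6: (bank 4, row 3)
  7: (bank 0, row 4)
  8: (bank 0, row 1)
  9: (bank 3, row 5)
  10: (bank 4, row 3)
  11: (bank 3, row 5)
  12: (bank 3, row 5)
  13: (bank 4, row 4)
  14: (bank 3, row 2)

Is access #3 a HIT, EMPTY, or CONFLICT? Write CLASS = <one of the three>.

  [0] b4 r1: had r1 ⇒ H
  [1] b4 r2: had r1 ⇒ C
  [2] b5 r3: no row ⇒ E
  [3] b4 r3: had r2 ⇒ C
  [4] b0 r4: had r4 ⇒ H
  [5] b5 r6: had r3 ⇒ C
  [6] b4 r3: had r3 ⇒ H
  [7] b0 r4: had r4 ⇒ H
  [8] b0 r1: had r4 ⇒ C
  [9] b3 r5: no row ⇒ E
  [10] b4 r3: had r3 ⇒ H
  [11] b3 r5: had r5 ⇒ H
  [12] b3 r5: had r5 ⇒ H
  [13] b4 r4: had r3 ⇒ C
  [14] b3 r2: had r5 ⇒ C

CLASS = CONFLICT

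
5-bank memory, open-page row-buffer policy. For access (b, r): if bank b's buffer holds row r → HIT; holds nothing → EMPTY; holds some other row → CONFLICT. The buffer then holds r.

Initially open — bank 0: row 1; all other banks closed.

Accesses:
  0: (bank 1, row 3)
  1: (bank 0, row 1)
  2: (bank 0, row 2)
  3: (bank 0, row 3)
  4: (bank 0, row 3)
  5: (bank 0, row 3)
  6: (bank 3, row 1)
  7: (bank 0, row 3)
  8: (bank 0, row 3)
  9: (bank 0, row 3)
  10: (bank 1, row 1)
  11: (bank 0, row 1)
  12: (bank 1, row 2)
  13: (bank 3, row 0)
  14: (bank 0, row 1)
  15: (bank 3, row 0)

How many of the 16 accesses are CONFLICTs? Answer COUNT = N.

#0 (1,3) E
#1 (0,1) H  (was 1)
#2 (0,2) C  (was 1)
#3 (0,3) C  (was 2)
#4 (0,3) H  (was 3)
#5 (0,3) H  (was 3)
#6 (3,1) E
#7 (0,3) H  (was 3)
#8 (0,3) H  (was 3)
#9 (0,3) H  (was 3)
#10 (1,1) C  (was 3)
#11 (0,1) C  (was 3)
#12 (1,2) C  (was 1)
#13 (3,0) C  (was 1)
#14 (0,1) H  (was 1)
#15 (3,0) H  (was 0)

COUNT = 6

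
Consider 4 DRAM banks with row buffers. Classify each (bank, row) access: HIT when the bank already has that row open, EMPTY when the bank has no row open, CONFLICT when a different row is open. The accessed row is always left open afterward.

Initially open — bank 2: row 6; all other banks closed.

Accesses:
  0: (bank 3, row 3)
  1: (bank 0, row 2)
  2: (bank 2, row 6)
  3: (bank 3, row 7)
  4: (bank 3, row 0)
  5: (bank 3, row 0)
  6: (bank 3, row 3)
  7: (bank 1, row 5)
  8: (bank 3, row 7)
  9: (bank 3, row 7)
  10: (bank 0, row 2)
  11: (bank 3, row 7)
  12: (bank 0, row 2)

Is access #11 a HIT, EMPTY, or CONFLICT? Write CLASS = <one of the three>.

CLASS = HIT

step 0: bank3 None->3 [EMPTY]
step 1: bank0 None->2 [EMPTY]
step 2: bank2 6->6 [HIT]
step 3: bank3 3->7 [CONFLICT]
step 4: bank3 7->0 [CONFLICT]
step 5: bank3 0->0 [HIT]
step 6: bank3 0->3 [CONFLICT]
step 7: bank1 None->5 [EMPTY]
step 8: bank3 3->7 [CONFLICT]
step 9: bank3 7->7 [HIT]
step 10: bank0 2->2 [HIT]
step 11: bank3 7->7 [HIT]
step 12: bank0 2->2 [HIT]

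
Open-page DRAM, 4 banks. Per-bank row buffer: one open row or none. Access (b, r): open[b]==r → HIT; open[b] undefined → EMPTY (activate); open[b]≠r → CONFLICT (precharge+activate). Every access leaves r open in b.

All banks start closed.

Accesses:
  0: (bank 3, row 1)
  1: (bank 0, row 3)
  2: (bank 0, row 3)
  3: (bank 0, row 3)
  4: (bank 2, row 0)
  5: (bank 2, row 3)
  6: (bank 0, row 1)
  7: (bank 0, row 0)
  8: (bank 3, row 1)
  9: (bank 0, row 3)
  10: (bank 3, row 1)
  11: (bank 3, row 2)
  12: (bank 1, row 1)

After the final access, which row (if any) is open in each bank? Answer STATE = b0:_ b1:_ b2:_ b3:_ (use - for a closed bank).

#0 (3,1) E
#1 (0,3) E
#2 (0,3) H  (was 3)
#3 (0,3) H  (was 3)
#4 (2,0) E
#5 (2,3) C  (was 0)
#6 (0,1) C  (was 3)
#7 (0,0) C  (was 1)
#8 (3,1) H  (was 1)
#9 (0,3) C  (was 0)
#10 (3,1) H  (was 1)
#11 (3,2) C  (was 1)
#12 (1,1) E

STATE = b0:3 b1:1 b2:3 b3:2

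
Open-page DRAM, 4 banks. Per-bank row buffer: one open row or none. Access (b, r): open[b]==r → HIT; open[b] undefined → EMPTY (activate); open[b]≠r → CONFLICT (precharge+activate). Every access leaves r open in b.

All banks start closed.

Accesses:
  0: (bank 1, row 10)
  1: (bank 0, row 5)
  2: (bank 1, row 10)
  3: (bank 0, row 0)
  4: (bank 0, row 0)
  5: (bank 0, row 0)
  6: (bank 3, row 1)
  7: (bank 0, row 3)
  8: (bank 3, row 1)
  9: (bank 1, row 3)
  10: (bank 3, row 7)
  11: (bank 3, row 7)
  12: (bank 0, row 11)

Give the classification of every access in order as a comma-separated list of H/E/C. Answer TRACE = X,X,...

TRACE = E,E,H,C,H,H,E,C,H,C,C,H,C

#0 (1,10) E
#1 (0,5) E
#2 (1,10) H  (was 10)
#3 (0,0) C  (was 5)
#4 (0,0) H  (was 0)
#5 (0,0) H  (was 0)
#6 (3,1) E
#7 (0,3) C  (was 0)
#8 (3,1) H  (was 1)
#9 (1,3) C  (was 10)
#10 (3,7) C  (was 1)
#11 (3,7) H  (was 7)
#12 (0,11) C  (was 3)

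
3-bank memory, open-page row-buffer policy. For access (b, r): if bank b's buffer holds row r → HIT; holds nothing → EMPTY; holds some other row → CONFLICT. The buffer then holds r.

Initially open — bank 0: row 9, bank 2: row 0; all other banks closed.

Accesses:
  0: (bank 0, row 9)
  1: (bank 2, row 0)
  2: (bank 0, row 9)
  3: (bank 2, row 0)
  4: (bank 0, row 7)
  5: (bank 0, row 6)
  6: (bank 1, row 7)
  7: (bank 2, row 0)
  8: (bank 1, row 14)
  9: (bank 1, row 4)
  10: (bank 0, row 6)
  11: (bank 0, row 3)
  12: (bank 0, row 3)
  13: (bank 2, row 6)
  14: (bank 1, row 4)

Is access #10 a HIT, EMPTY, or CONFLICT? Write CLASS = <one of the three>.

CLASS = HIT

  [0] b0 r9: had r9 ⇒ H
  [1] b2 r0: had r0 ⇒ H
  [2] b0 r9: had r9 ⇒ H
  [3] b2 r0: had r0 ⇒ H
  [4] b0 r7: had r9 ⇒ C
  [5] b0 r6: had r7 ⇒ C
  [6] b1 r7: no row ⇒ E
  [7] b2 r0: had r0 ⇒ H
  [8] b1 r14: had r7 ⇒ C
  [9] b1 r4: had r14 ⇒ C
  [10] b0 r6: had r6 ⇒ H
  [11] b0 r3: had r6 ⇒ C
  [12] b0 r3: had r3 ⇒ H
  [13] b2 r6: had r0 ⇒ C
  [14] b1 r4: had r4 ⇒ H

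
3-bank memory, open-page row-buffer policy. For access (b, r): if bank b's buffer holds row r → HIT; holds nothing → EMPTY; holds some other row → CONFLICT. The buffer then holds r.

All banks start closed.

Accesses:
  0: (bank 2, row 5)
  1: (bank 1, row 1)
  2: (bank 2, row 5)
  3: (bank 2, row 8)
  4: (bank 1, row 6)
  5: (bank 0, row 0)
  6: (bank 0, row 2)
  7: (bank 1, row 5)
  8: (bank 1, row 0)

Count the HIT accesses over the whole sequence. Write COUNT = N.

COUNT = 1

#0 (2,5) E
#1 (1,1) E
#2 (2,5) H  (was 5)
#3 (2,8) C  (was 5)
#4 (1,6) C  (was 1)
#5 (0,0) E
#6 (0,2) C  (was 0)
#7 (1,5) C  (was 6)
#8 (1,0) C  (was 5)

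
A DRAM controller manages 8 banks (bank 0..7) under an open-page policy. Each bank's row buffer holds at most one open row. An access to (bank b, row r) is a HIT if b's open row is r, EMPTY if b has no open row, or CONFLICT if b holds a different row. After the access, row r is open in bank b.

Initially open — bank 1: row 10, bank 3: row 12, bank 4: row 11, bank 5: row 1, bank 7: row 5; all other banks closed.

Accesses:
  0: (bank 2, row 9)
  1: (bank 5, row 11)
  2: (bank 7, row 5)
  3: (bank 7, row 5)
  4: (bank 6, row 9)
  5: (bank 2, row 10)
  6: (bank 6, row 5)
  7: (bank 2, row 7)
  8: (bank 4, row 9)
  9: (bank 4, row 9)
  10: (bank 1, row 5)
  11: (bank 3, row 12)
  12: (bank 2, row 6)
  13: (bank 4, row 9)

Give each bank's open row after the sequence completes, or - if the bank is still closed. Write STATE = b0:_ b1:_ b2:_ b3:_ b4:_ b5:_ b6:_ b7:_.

STATE = b0:- b1:5 b2:6 b3:12 b4:9 b5:11 b6:5 b7:5

step 0: bank2 None->9 [EMPTY]
step 1: bank5 1->11 [CONFLICT]
step 2: bank7 5->5 [HIT]
step 3: bank7 5->5 [HIT]
step 4: bank6 None->9 [EMPTY]
step 5: bank2 9->10 [CONFLICT]
step 6: bank6 9->5 [CONFLICT]
step 7: bank2 10->7 [CONFLICT]
step 8: bank4 11->9 [CONFLICT]
step 9: bank4 9->9 [HIT]
step 10: bank1 10->5 [CONFLICT]
step 11: bank3 12->12 [HIT]
step 12: bank2 7->6 [CONFLICT]
step 13: bank4 9->9 [HIT]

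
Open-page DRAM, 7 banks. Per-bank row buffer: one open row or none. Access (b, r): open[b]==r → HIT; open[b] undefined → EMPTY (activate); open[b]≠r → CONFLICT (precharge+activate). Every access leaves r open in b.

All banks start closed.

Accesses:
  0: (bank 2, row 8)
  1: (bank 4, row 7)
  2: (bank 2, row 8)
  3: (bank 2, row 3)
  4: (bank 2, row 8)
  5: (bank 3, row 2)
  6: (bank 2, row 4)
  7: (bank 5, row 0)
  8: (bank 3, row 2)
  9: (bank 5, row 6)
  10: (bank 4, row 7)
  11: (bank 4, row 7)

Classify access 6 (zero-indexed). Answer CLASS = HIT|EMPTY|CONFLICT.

CLASS = CONFLICT

  [0] b2 r8: no row ⇒ E
  [1] b4 r7: no row ⇒ E
  [2] b2 r8: had r8 ⇒ H
  [3] b2 r3: had r8 ⇒ C
  [4] b2 r8: had r3 ⇒ C
  [5] b3 r2: no row ⇒ E
  [6] b2 r4: had r8 ⇒ C
  [7] b5 r0: no row ⇒ E
  [8] b3 r2: had r2 ⇒ H
  [9] b5 r6: had r0 ⇒ C
  [10] b4 r7: had r7 ⇒ H
  [11] b4 r7: had r7 ⇒ H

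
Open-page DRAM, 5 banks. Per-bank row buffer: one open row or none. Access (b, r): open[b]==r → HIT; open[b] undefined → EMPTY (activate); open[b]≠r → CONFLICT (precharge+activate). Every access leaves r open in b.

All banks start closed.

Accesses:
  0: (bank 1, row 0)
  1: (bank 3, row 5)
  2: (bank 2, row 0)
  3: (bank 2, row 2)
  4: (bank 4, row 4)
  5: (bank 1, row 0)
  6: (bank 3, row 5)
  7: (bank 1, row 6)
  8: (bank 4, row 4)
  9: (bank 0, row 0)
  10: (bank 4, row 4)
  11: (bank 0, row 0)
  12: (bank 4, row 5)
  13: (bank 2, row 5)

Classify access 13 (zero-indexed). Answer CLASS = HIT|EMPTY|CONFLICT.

0: bank 1 row 0 — prev None → EMPTY
1: bank 3 row 5 — prev None → EMPTY
2: bank 2 row 0 — prev None → EMPTY
3: bank 2 row 2 — prev 0 → CONFLICT
4: bank 4 row 4 — prev None → EMPTY
5: bank 1 row 0 — prev 0 → HIT
6: bank 3 row 5 — prev 5 → HIT
7: bank 1 row 6 — prev 0 → CONFLICT
8: bank 4 row 4 — prev 4 → HIT
9: bank 0 row 0 — prev None → EMPTY
10: bank 4 row 4 — prev 4 → HIT
11: bank 0 row 0 — prev 0 → HIT
12: bank 4 row 5 — prev 4 → CONFLICT
13: bank 2 row 5 — prev 2 → CONFLICT

CLASS = CONFLICT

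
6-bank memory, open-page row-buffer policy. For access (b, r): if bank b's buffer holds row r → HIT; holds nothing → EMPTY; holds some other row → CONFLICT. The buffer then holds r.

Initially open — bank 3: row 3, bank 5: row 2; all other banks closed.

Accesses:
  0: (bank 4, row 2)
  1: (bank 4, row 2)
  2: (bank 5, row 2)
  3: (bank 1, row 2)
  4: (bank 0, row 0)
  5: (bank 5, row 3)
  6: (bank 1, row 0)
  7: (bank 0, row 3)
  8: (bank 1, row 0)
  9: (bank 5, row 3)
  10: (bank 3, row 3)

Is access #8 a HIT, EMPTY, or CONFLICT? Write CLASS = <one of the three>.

step 0: bank4 None->2 [EMPTY]
step 1: bank4 2->2 [HIT]
step 2: bank5 2->2 [HIT]
step 3: bank1 None->2 [EMPTY]
step 4: bank0 None->0 [EMPTY]
step 5: bank5 2->3 [CONFLICT]
step 6: bank1 2->0 [CONFLICT]
step 7: bank0 0->3 [CONFLICT]
step 8: bank1 0->0 [HIT]
step 9: bank5 3->3 [HIT]
step 10: bank3 3->3 [HIT]

CLASS = HIT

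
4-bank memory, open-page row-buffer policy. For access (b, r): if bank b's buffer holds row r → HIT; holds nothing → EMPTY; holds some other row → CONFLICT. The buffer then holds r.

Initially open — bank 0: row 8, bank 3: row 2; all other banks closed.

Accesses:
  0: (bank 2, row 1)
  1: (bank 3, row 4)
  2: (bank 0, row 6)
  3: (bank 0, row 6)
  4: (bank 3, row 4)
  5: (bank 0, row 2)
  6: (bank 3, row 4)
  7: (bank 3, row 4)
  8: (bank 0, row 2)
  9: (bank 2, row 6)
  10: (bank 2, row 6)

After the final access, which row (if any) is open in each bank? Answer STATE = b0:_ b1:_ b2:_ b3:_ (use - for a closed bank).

STATE = b0:2 b1:- b2:6 b3:4

  [0] b2 r1: no row ⇒ E
  [1] b3 r4: had r2 ⇒ C
  [2] b0 r6: had r8 ⇒ C
  [3] b0 r6: had r6 ⇒ H
  [4] b3 r4: had r4 ⇒ H
  [5] b0 r2: had r6 ⇒ C
  [6] b3 r4: had r4 ⇒ H
  [7] b3 r4: had r4 ⇒ H
  [8] b0 r2: had r2 ⇒ H
  [9] b2 r6: had r1 ⇒ C
  [10] b2 r6: had r6 ⇒ H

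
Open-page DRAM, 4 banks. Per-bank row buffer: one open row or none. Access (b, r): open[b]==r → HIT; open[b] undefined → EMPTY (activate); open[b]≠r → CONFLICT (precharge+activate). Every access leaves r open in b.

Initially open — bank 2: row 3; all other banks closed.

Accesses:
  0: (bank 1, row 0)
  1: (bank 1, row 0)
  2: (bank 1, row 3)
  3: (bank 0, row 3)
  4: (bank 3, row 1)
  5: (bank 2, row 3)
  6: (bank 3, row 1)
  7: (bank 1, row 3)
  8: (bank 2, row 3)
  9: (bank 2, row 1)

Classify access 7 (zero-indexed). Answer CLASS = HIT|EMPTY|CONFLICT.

CLASS = HIT

0: bank 1 row 0 — prev None → EMPTY
1: bank 1 row 0 — prev 0 → HIT
2: bank 1 row 3 — prev 0 → CONFLICT
3: bank 0 row 3 — prev None → EMPTY
4: bank 3 row 1 — prev None → EMPTY
5: bank 2 row 3 — prev 3 → HIT
6: bank 3 row 1 — prev 1 → HIT
7: bank 1 row 3 — prev 3 → HIT
8: bank 2 row 3 — prev 3 → HIT
9: bank 2 row 1 — prev 3 → CONFLICT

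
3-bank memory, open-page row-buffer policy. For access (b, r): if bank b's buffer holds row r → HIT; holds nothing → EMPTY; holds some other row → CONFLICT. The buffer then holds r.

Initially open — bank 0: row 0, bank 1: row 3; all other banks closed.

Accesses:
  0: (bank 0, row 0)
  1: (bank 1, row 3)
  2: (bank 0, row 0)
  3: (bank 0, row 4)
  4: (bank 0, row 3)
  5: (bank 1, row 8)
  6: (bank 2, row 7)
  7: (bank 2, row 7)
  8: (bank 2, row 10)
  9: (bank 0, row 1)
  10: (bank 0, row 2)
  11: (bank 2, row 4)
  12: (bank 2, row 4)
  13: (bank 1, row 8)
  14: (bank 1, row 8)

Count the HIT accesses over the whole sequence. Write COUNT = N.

  [0] b0 r0: had r0 ⇒ H
  [1] b1 r3: had r3 ⇒ H
  [2] b0 r0: had r0 ⇒ H
  [3] b0 r4: had r0 ⇒ C
  [4] b0 r3: had r4 ⇒ C
  [5] b1 r8: had r3 ⇒ C
  [6] b2 r7: no row ⇒ E
  [7] b2 r7: had r7 ⇒ H
  [8] b2 r10: had r7 ⇒ C
  [9] b0 r1: had r3 ⇒ C
  [10] b0 r2: had r1 ⇒ C
  [11] b2 r4: had r10 ⇒ C
  [12] b2 r4: had r4 ⇒ H
  [13] b1 r8: had r8 ⇒ H
  [14] b1 r8: had r8 ⇒ H

COUNT = 7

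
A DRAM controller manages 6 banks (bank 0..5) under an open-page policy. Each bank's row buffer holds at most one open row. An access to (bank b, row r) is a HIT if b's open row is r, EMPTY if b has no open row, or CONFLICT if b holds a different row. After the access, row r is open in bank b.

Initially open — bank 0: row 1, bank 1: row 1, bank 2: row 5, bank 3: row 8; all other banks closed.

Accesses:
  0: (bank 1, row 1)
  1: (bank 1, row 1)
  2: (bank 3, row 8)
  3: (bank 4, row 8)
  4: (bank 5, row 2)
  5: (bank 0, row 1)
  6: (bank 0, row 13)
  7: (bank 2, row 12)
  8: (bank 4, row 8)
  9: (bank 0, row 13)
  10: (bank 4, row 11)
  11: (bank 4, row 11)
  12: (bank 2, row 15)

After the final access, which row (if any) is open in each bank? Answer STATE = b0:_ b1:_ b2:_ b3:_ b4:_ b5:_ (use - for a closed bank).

#0 (1,1) H  (was 1)
#1 (1,1) H  (was 1)
#2 (3,8) H  (was 8)
#3 (4,8) E
#4 (5,2) E
#5 (0,1) H  (was 1)
#6 (0,13) C  (was 1)
#7 (2,12) C  (was 5)
#8 (4,8) H  (was 8)
#9 (0,13) H  (was 13)
#10 (4,11) C  (was 8)
#11 (4,11) H  (was 11)
#12 (2,15) C  (was 12)

STATE = b0:13 b1:1 b2:15 b3:8 b4:11 b5:2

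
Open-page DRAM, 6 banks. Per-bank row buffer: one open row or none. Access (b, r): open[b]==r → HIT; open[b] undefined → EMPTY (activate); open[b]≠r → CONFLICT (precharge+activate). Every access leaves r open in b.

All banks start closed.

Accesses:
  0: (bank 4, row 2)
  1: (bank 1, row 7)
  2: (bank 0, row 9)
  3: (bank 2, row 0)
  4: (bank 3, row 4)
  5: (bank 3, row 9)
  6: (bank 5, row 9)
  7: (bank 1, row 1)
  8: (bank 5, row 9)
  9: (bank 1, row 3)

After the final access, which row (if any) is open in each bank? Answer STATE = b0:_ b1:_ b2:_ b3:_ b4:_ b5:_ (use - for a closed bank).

0: bank 4 row 2 — prev None → EMPTY
1: bank 1 row 7 — prev None → EMPTY
2: bank 0 row 9 — prev None → EMPTY
3: bank 2 row 0 — prev None → EMPTY
4: bank 3 row 4 — prev None → EMPTY
5: bank 3 row 9 — prev 4 → CONFLICT
6: bank 5 row 9 — prev None → EMPTY
7: bank 1 row 1 — prev 7 → CONFLICT
8: bank 5 row 9 — prev 9 → HIT
9: bank 1 row 3 — prev 1 → CONFLICT

STATE = b0:9 b1:3 b2:0 b3:9 b4:2 b5:9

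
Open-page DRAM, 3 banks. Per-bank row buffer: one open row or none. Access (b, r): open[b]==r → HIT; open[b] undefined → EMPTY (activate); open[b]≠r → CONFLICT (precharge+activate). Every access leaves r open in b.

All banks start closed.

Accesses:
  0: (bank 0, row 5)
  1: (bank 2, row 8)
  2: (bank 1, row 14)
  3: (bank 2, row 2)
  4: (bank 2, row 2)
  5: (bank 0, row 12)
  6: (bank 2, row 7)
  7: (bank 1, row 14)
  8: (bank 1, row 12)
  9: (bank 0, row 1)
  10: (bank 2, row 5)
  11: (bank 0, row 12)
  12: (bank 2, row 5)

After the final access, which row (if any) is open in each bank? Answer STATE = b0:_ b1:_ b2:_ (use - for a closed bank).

STATE = b0:12 b1:12 b2:5

  [0] b0 r5: no row ⇒ E
  [1] b2 r8: no row ⇒ E
  [2] b1 r14: no row ⇒ E
  [3] b2 r2: had r8 ⇒ C
  [4] b2 r2: had r2 ⇒ H
  [5] b0 r12: had r5 ⇒ C
  [6] b2 r7: had r2 ⇒ C
  [7] b1 r14: had r14 ⇒ H
  [8] b1 r12: had r14 ⇒ C
  [9] b0 r1: had r12 ⇒ C
  [10] b2 r5: had r7 ⇒ C
  [11] b0 r12: had r1 ⇒ C
  [12] b2 r5: had r5 ⇒ H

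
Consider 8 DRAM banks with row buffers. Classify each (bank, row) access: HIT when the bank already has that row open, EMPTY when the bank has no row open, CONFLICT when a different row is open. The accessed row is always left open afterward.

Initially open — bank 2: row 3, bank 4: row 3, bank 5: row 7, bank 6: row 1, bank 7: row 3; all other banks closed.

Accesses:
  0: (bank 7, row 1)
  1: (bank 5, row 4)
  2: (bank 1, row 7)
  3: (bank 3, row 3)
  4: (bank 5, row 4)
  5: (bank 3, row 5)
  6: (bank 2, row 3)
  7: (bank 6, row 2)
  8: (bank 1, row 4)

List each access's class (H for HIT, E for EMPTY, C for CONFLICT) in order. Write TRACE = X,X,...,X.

TRACE = C,C,E,E,H,C,H,C,C

0: bank 7 row 1 — prev 3 → CONFLICT
1: bank 5 row 4 — prev 7 → CONFLICT
2: bank 1 row 7 — prev None → EMPTY
3: bank 3 row 3 — prev None → EMPTY
4: bank 5 row 4 — prev 4 → HIT
5: bank 3 row 5 — prev 3 → CONFLICT
6: bank 2 row 3 — prev 3 → HIT
7: bank 6 row 2 — prev 1 → CONFLICT
8: bank 1 row 4 — prev 7 → CONFLICT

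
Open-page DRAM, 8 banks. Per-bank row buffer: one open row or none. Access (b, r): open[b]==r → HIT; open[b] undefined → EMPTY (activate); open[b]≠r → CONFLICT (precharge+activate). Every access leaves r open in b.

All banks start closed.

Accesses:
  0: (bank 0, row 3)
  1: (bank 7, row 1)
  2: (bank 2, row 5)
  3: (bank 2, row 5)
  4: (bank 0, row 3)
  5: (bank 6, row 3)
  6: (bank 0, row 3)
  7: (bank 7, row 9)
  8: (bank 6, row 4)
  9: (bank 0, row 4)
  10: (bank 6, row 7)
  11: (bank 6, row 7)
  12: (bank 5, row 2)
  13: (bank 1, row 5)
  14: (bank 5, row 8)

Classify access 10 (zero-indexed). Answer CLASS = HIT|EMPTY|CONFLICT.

  [0] b0 r3: no row ⇒ E
  [1] b7 r1: no row ⇒ E
  [2] b2 r5: no row ⇒ E
  [3] b2 r5: had r5 ⇒ H
  [4] b0 r3: had r3 ⇒ H
  [5] b6 r3: no row ⇒ E
  [6] b0 r3: had r3 ⇒ H
  [7] b7 r9: had r1 ⇒ C
  [8] b6 r4: had r3 ⇒ C
  [9] b0 r4: had r3 ⇒ C
  [10] b6 r7: had r4 ⇒ C
  [11] b6 r7: had r7 ⇒ H
  [12] b5 r2: no row ⇒ E
  [13] b1 r5: no row ⇒ E
  [14] b5 r8: had r2 ⇒ C

CLASS = CONFLICT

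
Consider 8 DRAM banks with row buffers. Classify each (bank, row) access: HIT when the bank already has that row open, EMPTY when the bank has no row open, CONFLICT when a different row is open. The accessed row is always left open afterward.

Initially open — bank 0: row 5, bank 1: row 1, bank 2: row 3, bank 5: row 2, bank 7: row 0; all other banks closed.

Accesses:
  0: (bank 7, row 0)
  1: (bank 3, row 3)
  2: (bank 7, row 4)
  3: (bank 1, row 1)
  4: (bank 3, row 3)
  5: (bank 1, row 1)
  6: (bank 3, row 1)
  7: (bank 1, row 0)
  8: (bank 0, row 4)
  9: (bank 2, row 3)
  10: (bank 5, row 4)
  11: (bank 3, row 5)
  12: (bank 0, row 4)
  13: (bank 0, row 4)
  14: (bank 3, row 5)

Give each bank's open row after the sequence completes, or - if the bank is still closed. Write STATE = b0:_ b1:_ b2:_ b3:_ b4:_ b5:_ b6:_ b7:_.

STATE = b0:4 b1:0 b2:3 b3:5 b4:- b5:4 b6:- b7:4

  [0] b7 r0: had r0 ⇒ H
  [1] b3 r3: no row ⇒ E
  [2] b7 r4: had r0 ⇒ C
  [3] b1 r1: had r1 ⇒ H
  [4] b3 r3: had r3 ⇒ H
  [5] b1 r1: had r1 ⇒ H
  [6] b3 r1: had r3 ⇒ C
  [7] b1 r0: had r1 ⇒ C
  [8] b0 r4: had r5 ⇒ C
  [9] b2 r3: had r3 ⇒ H
  [10] b5 r4: had r2 ⇒ C
  [11] b3 r5: had r1 ⇒ C
  [12] b0 r4: had r4 ⇒ H
  [13] b0 r4: had r4 ⇒ H
  [14] b3 r5: had r5 ⇒ H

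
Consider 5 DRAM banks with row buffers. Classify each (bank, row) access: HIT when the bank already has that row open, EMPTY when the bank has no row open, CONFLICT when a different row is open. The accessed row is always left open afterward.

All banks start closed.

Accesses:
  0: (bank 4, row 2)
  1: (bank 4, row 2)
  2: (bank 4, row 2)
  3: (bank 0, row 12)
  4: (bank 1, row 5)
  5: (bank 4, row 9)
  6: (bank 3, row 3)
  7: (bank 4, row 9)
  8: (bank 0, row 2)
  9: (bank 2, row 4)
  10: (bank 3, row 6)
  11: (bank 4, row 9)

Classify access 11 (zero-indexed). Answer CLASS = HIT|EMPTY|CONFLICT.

0: bank 4 row 2 — prev None → EMPTY
1: bank 4 row 2 — prev 2 → HIT
2: bank 4 row 2 — prev 2 → HIT
3: bank 0 row 12 — prev None → EMPTY
4: bank 1 row 5 — prev None → EMPTY
5: bank 4 row 9 — prev 2 → CONFLICT
6: bank 3 row 3 — prev None → EMPTY
7: bank 4 row 9 — prev 9 → HIT
8: bank 0 row 2 — prev 12 → CONFLICT
9: bank 2 row 4 — prev None → EMPTY
10: bank 3 row 6 — prev 3 → CONFLICT
11: bank 4 row 9 — prev 9 → HIT

CLASS = HIT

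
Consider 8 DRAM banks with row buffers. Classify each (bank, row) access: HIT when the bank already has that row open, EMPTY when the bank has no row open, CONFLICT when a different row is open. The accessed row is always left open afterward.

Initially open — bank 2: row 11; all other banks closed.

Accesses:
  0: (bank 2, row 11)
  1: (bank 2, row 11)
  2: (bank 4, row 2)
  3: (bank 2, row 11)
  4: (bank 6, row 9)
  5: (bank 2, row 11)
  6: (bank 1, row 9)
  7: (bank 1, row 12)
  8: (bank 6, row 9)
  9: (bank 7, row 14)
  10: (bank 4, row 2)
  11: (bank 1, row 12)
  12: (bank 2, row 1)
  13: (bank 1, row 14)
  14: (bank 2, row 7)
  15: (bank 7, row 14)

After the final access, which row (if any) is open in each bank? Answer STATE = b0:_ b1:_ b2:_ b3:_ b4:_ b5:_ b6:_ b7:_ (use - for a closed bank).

0: bank 2 row 11 — prev 11 → HIT
1: bank 2 row 11 — prev 11 → HIT
2: bank 4 row 2 — prev None → EMPTY
3: bank 2 row 11 — prev 11 → HIT
4: bank 6 row 9 — prev None → EMPTY
5: bank 2 row 11 — prev 11 → HIT
6: bank 1 row 9 — prev None → EMPTY
7: bank 1 row 12 — prev 9 → CONFLICT
8: bank 6 row 9 — prev 9 → HIT
9: bank 7 row 14 — prev None → EMPTY
10: bank 4 row 2 — prev 2 → HIT
11: bank 1 row 12 — prev 12 → HIT
12: bank 2 row 1 — prev 11 → CONFLICT
13: bank 1 row 14 — prev 12 → CONFLICT
14: bank 2 row 7 — prev 1 → CONFLICT
15: bank 7 row 14 — prev 14 → HIT

STATE = b0:- b1:14 b2:7 b3:- b4:2 b5:- b6:9 b7:14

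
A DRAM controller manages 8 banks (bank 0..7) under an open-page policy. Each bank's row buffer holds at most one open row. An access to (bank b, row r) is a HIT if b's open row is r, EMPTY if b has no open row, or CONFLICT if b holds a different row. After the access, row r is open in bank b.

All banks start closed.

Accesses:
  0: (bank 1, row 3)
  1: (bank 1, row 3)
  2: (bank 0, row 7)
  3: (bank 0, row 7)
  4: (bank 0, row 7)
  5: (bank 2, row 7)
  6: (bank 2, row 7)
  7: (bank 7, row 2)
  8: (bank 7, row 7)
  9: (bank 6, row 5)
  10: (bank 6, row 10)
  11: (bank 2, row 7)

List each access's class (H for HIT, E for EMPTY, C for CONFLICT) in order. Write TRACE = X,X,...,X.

#0 (1,3) E
#1 (1,3) H  (was 3)
#2 (0,7) E
#3 (0,7) H  (was 7)
#4 (0,7) H  (was 7)
#5 (2,7) E
#6 (2,7) H  (was 7)
#7 (7,2) E
#8 (7,7) C  (was 2)
#9 (6,5) E
#10 (6,10) C  (was 5)
#11 (2,7) H  (was 7)

TRACE = E,H,E,H,H,E,H,E,C,E,C,H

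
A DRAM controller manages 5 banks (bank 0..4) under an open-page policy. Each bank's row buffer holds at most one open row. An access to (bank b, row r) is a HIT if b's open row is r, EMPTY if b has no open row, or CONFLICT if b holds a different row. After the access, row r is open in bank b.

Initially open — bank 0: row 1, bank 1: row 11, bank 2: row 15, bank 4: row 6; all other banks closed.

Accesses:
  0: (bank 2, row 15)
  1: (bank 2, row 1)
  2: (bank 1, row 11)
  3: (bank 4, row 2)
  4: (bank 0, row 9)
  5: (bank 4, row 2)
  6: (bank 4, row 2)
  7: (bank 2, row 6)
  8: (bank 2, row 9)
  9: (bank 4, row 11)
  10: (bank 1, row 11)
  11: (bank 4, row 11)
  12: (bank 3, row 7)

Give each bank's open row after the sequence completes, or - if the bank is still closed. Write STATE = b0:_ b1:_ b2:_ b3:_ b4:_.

  [0] b2 r15: had r15 ⇒ H
  [1] b2 r1: had r15 ⇒ C
  [2] b1 r11: had r11 ⇒ H
  [3] b4 r2: had r6 ⇒ C
  [4] b0 r9: had r1 ⇒ C
  [5] b4 r2: had r2 ⇒ H
  [6] b4 r2: had r2 ⇒ H
  [7] b2 r6: had r1 ⇒ C
  [8] b2 r9: had r6 ⇒ C
  [9] b4 r11: had r2 ⇒ C
  [10] b1 r11: had r11 ⇒ H
  [11] b4 r11: had r11 ⇒ H
  [12] b3 r7: no row ⇒ E

STATE = b0:9 b1:11 b2:9 b3:7 b4:11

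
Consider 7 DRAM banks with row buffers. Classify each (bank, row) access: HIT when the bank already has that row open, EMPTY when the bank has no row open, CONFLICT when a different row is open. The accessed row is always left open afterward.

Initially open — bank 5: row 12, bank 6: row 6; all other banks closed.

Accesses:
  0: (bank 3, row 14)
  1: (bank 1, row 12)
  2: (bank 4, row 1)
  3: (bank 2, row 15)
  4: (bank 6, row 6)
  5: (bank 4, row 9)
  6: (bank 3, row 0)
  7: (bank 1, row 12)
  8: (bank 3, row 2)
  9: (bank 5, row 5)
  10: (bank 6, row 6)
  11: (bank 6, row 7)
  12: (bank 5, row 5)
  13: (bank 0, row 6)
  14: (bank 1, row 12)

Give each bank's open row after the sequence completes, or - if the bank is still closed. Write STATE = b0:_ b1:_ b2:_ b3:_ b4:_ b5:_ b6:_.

STATE = b0:6 b1:12 b2:15 b3:2 b4:9 b5:5 b6:7

step 0: bank3 None->14 [EMPTY]
step 1: bank1 None->12 [EMPTY]
step 2: bank4 None->1 [EMPTY]
step 3: bank2 None->15 [EMPTY]
step 4: bank6 6->6 [HIT]
step 5: bank4 1->9 [CONFLICT]
step 6: bank3 14->0 [CONFLICT]
step 7: bank1 12->12 [HIT]
step 8: bank3 0->2 [CONFLICT]
step 9: bank5 12->5 [CONFLICT]
step 10: bank6 6->6 [HIT]
step 11: bank6 6->7 [CONFLICT]
step 12: bank5 5->5 [HIT]
step 13: bank0 None->6 [EMPTY]
step 14: bank1 12->12 [HIT]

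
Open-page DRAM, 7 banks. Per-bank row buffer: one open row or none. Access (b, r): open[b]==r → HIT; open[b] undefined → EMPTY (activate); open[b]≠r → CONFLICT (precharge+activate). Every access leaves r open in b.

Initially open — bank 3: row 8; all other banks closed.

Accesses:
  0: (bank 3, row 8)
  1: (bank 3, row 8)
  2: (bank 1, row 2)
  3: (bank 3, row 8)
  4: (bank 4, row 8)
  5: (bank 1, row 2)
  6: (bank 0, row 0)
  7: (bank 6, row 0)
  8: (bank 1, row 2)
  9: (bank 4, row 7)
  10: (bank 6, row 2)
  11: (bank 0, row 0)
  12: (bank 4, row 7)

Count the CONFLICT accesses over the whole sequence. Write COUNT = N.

step 0: bank3 8->8 [HIT]
step 1: bank3 8->8 [HIT]
step 2: bank1 None->2 [EMPTY]
step 3: bank3 8->8 [HIT]
step 4: bank4 None->8 [EMPTY]
step 5: bank1 2->2 [HIT]
step 6: bank0 None->0 [EMPTY]
step 7: bank6 None->0 [EMPTY]
step 8: bank1 2->2 [HIT]
step 9: bank4 8->7 [CONFLICT]
step 10: bank6 0->2 [CONFLICT]
step 11: bank0 0->0 [HIT]
step 12: bank4 7->7 [HIT]

COUNT = 2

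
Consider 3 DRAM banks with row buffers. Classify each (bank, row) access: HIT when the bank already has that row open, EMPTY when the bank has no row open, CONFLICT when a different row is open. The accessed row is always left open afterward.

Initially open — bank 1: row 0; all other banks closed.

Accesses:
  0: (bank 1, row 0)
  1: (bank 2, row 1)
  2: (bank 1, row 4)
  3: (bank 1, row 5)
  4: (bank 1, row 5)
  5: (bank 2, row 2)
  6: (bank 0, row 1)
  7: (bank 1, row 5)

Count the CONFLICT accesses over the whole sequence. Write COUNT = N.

COUNT = 3

#0 (1,0) H  (was 0)
#1 (2,1) E
#2 (1,4) C  (was 0)
#3 (1,5) C  (was 4)
#4 (1,5) H  (was 5)
#5 (2,2) C  (was 1)
#6 (0,1) E
#7 (1,5) H  (was 5)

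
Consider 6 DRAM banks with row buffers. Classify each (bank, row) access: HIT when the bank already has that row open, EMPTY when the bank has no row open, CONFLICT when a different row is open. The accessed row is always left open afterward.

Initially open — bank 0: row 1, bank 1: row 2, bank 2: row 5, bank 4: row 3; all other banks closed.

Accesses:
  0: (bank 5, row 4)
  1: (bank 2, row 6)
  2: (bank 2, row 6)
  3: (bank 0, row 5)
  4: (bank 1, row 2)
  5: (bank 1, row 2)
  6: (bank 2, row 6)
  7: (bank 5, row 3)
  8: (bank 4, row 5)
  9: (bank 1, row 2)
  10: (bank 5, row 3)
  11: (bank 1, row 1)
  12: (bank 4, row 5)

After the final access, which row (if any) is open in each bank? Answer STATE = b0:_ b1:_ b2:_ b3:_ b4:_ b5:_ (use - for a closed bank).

  [0] b5 r4: no row ⇒ E
  [1] b2 r6: had r5 ⇒ C
  [2] b2 r6: had r6 ⇒ H
  [3] b0 r5: had r1 ⇒ C
  [4] b1 r2: had r2 ⇒ H
  [5] b1 r2: had r2 ⇒ H
  [6] b2 r6: had r6 ⇒ H
  [7] b5 r3: had r4 ⇒ C
  [8] b4 r5: had r3 ⇒ C
  [9] b1 r2: had r2 ⇒ H
  [10] b5 r3: had r3 ⇒ H
  [11] b1 r1: had r2 ⇒ C
  [12] b4 r5: had r5 ⇒ H

STATE = b0:5 b1:1 b2:6 b3:- b4:5 b5:3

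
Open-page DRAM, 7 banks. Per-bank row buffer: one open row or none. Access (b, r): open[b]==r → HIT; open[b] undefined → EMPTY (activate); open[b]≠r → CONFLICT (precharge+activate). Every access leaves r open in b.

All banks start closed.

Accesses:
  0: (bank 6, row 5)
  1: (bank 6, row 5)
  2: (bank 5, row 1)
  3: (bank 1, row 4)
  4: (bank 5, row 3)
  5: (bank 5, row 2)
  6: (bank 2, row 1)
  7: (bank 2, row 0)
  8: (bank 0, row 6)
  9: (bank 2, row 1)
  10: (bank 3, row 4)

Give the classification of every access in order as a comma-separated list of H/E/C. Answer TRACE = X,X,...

TRACE = E,H,E,E,C,C,E,C,E,C,E

step 0: bank6 None->5 [EMPTY]
step 1: bank6 5->5 [HIT]
step 2: bank5 None->1 [EMPTY]
step 3: bank1 None->4 [EMPTY]
step 4: bank5 1->3 [CONFLICT]
step 5: bank5 3->2 [CONFLICT]
step 6: bank2 None->1 [EMPTY]
step 7: bank2 1->0 [CONFLICT]
step 8: bank0 None->6 [EMPTY]
step 9: bank2 0->1 [CONFLICT]
step 10: bank3 None->4 [EMPTY]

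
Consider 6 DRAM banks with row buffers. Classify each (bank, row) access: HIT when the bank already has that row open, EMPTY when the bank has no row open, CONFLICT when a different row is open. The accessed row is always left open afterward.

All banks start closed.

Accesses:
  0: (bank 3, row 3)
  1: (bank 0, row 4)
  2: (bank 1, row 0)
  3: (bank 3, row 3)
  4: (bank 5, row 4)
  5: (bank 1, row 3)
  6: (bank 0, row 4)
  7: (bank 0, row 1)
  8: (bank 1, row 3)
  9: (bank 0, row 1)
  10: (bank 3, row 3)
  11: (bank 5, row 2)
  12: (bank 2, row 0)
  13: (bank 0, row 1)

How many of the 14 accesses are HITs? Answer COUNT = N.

COUNT = 6

0: bank 3 row 3 — prev None → EMPTY
1: bank 0 row 4 — prev None → EMPTY
2: bank 1 row 0 — prev None → EMPTY
3: bank 3 row 3 — prev 3 → HIT
4: bank 5 row 4 — prev None → EMPTY
5: bank 1 row 3 — prev 0 → CONFLICT
6: bank 0 row 4 — prev 4 → HIT
7: bank 0 row 1 — prev 4 → CONFLICT
8: bank 1 row 3 — prev 3 → HIT
9: bank 0 row 1 — prev 1 → HIT
10: bank 3 row 3 — prev 3 → HIT
11: bank 5 row 2 — prev 4 → CONFLICT
12: bank 2 row 0 — prev None → EMPTY
13: bank 0 row 1 — prev 1 → HIT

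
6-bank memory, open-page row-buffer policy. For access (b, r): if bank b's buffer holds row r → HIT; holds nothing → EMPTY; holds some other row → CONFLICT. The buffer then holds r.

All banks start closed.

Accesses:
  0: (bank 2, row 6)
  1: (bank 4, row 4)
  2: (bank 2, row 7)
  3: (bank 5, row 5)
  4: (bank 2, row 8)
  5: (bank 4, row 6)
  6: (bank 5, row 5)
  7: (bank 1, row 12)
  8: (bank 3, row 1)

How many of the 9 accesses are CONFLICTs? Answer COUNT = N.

  [0] b2 r6: no row ⇒ E
  [1] b4 r4: no row ⇒ E
  [2] b2 r7: had r6 ⇒ C
  [3] b5 r5: no row ⇒ E
  [4] b2 r8: had r7 ⇒ C
  [5] b4 r6: had r4 ⇒ C
  [6] b5 r5: had r5 ⇒ H
  [7] b1 r12: no row ⇒ E
  [8] b3 r1: no row ⇒ E

COUNT = 3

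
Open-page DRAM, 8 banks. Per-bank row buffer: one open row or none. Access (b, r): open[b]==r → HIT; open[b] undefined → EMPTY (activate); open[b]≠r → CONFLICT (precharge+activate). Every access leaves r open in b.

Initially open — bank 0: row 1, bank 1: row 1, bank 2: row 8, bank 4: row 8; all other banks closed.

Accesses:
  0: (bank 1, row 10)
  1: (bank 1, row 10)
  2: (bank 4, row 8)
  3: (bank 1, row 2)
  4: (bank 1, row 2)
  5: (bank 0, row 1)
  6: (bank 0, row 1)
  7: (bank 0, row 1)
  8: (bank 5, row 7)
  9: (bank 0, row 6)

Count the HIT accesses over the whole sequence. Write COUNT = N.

COUNT = 6

  [0] b1 r10: had r1 ⇒ C
  [1] b1 r10: had r10 ⇒ H
  [2] b4 r8: had r8 ⇒ H
  [3] b1 r2: had r10 ⇒ C
  [4] b1 r2: had r2 ⇒ H
  [5] b0 r1: had r1 ⇒ H
  [6] b0 r1: had r1 ⇒ H
  [7] b0 r1: had r1 ⇒ H
  [8] b5 r7: no row ⇒ E
  [9] b0 r6: had r1 ⇒ C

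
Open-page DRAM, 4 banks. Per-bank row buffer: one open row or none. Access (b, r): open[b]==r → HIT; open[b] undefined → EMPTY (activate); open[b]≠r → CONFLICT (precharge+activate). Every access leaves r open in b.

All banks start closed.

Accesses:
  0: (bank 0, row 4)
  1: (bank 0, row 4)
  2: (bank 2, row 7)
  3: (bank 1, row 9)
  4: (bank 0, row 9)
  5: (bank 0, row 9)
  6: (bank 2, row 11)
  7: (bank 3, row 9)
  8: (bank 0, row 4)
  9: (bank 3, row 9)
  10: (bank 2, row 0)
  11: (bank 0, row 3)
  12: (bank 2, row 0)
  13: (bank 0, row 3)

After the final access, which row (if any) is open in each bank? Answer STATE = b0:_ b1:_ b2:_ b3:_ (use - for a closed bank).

STATE = b0:3 b1:9 b2:0 b3:9

  [0] b0 r4: no row ⇒ E
  [1] b0 r4: had r4 ⇒ H
  [2] b2 r7: no row ⇒ E
  [3] b1 r9: no row ⇒ E
  [4] b0 r9: had r4 ⇒ C
  [5] b0 r9: had r9 ⇒ H
  [6] b2 r11: had r7 ⇒ C
  [7] b3 r9: no row ⇒ E
  [8] b0 r4: had r9 ⇒ C
  [9] b3 r9: had r9 ⇒ H
  [10] b2 r0: had r11 ⇒ C
  [11] b0 r3: had r4 ⇒ C
  [12] b2 r0: had r0 ⇒ H
  [13] b0 r3: had r3 ⇒ H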